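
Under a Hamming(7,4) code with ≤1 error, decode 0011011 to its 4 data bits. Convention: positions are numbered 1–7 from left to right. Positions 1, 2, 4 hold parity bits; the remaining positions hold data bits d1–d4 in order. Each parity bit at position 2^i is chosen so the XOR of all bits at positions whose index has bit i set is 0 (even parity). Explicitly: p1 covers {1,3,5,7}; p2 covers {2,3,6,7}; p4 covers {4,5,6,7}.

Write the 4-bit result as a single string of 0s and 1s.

s1 (pos 1,3,5,7): 0⊕1⊕0⊕1 = 0
s2 (pos 2,3,6,7): 0⊕1⊕1⊕1 = 1
s4 (pos 4,5,6,7): 1⊕0⊕1⊕1 = 1
Syndrome s4…s1 = 110 → error at position 6.
Flip position 6: 0011011 → 0011001
Read data bits from positions 3,5,6,7: 1001

1001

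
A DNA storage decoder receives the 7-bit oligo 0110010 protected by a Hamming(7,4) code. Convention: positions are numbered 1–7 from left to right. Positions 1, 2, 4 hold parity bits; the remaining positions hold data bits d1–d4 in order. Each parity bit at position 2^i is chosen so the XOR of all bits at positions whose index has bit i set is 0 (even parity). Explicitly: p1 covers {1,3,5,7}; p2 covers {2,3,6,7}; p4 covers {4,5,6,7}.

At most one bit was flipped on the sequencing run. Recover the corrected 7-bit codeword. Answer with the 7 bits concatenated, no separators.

0110011

s1 (pos 1,3,5,7): 0⊕1⊕0⊕0 = 1
s2 (pos 2,3,6,7): 1⊕1⊕1⊕0 = 1
s4 (pos 4,5,6,7): 0⊕0⊕1⊕0 = 1
Syndrome s4…s1 = 111 → error at position 7.
Flip position 7: 0110010 → 0110011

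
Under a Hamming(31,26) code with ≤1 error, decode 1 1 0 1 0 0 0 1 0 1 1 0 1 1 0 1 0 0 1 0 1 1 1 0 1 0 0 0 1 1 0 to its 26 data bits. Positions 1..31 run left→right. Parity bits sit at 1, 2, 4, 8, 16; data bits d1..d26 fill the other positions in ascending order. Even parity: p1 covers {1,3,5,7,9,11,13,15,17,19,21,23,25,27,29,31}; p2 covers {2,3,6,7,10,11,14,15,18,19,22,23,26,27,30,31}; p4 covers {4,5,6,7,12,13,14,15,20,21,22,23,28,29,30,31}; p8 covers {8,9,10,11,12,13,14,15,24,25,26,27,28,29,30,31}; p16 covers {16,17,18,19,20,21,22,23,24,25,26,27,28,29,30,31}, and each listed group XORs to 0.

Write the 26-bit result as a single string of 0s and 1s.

00000110110001011101000110

s1 (pos 1,3,5,7,9,11,13,15,17,19,21,23,25,27,29,31): 1⊕0⊕0⊕0⊕0⊕1⊕1⊕0⊕0⊕1⊕1⊕1⊕1⊕0⊕1⊕0 = 0
s2 (pos 2,3,6,7,10,11,14,15,18,19,22,23,26,27,30,31): 1⊕0⊕0⊕0⊕1⊕1⊕1⊕0⊕0⊕1⊕1⊕1⊕0⊕0⊕1⊕0 = 0
s4 (pos 4,5,6,7,12,13,14,15,20,21,22,23,28,29,30,31): 1⊕0⊕0⊕0⊕0⊕1⊕1⊕0⊕0⊕1⊕1⊕1⊕0⊕1⊕1⊕0 = 0
s8 (pos 8,9,10,11,12,13,14,15,24,25,26,27,28,29,30,31): 1⊕0⊕1⊕1⊕0⊕1⊕1⊕0⊕0⊕1⊕0⊕0⊕0⊕1⊕1⊕0 = 0
s16 (pos 16,17,18,19,20,21,22,23,24,25,26,27,28,29,30,31): 1⊕0⊕0⊕1⊕0⊕1⊕1⊕1⊕0⊕1⊕0⊕0⊕0⊕1⊕1⊕0 = 0
Syndrome s16…s1 = 00000 → no error.
Read data bits from positions 3,5,6,7,9,10,11,12,13,14,15,17,18,19,20,21,22,23,24,25,26,27,28,29,30,31: 00000110110001011101000110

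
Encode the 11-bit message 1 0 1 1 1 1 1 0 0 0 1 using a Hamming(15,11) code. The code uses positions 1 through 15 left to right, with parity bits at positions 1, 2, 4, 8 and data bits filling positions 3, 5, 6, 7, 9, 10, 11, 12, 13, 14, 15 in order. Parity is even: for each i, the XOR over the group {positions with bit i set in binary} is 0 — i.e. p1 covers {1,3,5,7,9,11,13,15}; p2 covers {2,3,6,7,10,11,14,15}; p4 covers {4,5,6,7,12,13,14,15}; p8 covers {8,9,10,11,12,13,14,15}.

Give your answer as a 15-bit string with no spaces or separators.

Place data at non-parity positions: p1 p2 1 p4 0 1 1 p8 1 1 1 0 0 0 1
p1 (pos 1,3,5,7,9,11,13,15): XOR of data positions = 1⊕0⊕1⊕1⊕1⊕0⊕1 = 1
p2 (pos 2,3,6,7,10,11,14,15): XOR of data positions = 1⊕1⊕1⊕1⊕1⊕0⊕1 = 0
p4 (pos 4,5,6,7,12,13,14,15): XOR of data positions = 0⊕1⊕1⊕0⊕0⊕0⊕1 = 1
p8 (pos 8,9,10,11,12,13,14,15): XOR of data positions = 1⊕1⊕1⊕0⊕0⊕0⊕1 = 0
Codeword: 101101101110001

101101101110001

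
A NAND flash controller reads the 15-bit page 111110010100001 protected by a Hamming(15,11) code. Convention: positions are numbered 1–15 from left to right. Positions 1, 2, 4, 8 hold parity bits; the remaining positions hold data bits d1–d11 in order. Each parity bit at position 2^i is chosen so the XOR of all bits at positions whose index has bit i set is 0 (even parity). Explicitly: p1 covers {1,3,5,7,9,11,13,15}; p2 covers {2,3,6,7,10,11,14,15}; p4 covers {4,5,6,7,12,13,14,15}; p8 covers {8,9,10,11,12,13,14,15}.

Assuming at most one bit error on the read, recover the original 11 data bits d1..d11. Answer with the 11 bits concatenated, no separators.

11000101001

s1 (pos 1,3,5,7,9,11,13,15): 1⊕1⊕1⊕0⊕0⊕0⊕0⊕1 = 0
s2 (pos 2,3,6,7,10,11,14,15): 1⊕1⊕0⊕0⊕1⊕0⊕0⊕1 = 0
s4 (pos 4,5,6,7,12,13,14,15): 1⊕1⊕0⊕0⊕0⊕0⊕0⊕1 = 1
s8 (pos 8,9,10,11,12,13,14,15): 1⊕0⊕1⊕0⊕0⊕0⊕0⊕1 = 1
Syndrome s8…s1 = 1100 → error at position 12.
Flip position 12: 111110010100001 → 111110010101001
Read data bits from positions 3,5,6,7,9,10,11,12,13,14,15: 11000101001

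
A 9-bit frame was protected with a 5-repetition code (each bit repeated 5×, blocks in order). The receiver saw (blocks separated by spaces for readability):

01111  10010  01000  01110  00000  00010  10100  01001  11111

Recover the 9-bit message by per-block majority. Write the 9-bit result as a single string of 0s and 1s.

Block 1 (01111): 4 ones → 1
Block 2 (10010): 2 ones → 0
Block 3 (01000): 1 one → 0
Block 4 (01110): 3 ones → 1
Block 5 (00000): 0 ones → 0
Block 6 (00010): 1 one → 0
Block 7 (10100): 2 ones → 0
Block 8 (01001): 2 ones → 0
Block 9 (11111): 5 ones → 1

100100001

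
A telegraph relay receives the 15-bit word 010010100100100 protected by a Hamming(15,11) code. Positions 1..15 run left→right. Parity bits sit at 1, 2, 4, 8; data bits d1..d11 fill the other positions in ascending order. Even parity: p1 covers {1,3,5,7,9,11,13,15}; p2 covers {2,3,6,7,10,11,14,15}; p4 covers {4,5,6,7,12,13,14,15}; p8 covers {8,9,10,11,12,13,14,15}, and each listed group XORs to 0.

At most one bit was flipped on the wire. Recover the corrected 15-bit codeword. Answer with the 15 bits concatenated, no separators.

010010000100100

s1 (pos 1,3,5,7,9,11,13,15): 0⊕0⊕1⊕1⊕0⊕0⊕1⊕0 = 1
s2 (pos 2,3,6,7,10,11,14,15): 1⊕0⊕0⊕1⊕1⊕0⊕0⊕0 = 1
s4 (pos 4,5,6,7,12,13,14,15): 0⊕1⊕0⊕1⊕0⊕1⊕0⊕0 = 1
s8 (pos 8,9,10,11,12,13,14,15): 0⊕0⊕1⊕0⊕0⊕1⊕0⊕0 = 0
Syndrome s8…s1 = 0111 → error at position 7.
Flip position 7: 010010100100100 → 010010000100100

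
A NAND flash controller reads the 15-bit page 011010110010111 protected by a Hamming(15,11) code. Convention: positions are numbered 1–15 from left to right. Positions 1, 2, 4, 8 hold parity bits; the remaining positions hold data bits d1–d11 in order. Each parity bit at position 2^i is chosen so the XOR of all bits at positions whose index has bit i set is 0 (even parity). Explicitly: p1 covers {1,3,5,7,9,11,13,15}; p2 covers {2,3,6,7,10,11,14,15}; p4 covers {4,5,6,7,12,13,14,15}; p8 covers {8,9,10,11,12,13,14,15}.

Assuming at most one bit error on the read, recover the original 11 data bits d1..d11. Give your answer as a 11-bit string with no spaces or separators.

s1 (pos 1,3,5,7,9,11,13,15): 0⊕1⊕1⊕1⊕0⊕1⊕1⊕1 = 0
s2 (pos 2,3,6,7,10,11,14,15): 1⊕1⊕0⊕1⊕0⊕1⊕1⊕1 = 0
s4 (pos 4,5,6,7,12,13,14,15): 0⊕1⊕0⊕1⊕0⊕1⊕1⊕1 = 1
s8 (pos 8,9,10,11,12,13,14,15): 1⊕0⊕0⊕1⊕0⊕1⊕1⊕1 = 1
Syndrome s8…s1 = 1100 → error at position 12.
Flip position 12: 011010110010111 → 011010110011111
Read data bits from positions 3,5,6,7,9,10,11,12,13,14,15: 11010011111

11010011111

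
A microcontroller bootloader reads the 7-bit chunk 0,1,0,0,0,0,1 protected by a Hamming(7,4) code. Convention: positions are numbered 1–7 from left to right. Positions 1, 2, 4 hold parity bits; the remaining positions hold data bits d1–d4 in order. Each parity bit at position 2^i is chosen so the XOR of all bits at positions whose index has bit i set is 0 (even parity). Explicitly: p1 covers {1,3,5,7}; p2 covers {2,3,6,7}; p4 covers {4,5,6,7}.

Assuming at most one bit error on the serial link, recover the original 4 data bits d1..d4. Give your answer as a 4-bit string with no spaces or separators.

s1 (pos 1,3,5,7): 0⊕0⊕0⊕1 = 1
s2 (pos 2,3,6,7): 1⊕0⊕0⊕1 = 0
s4 (pos 4,5,6,7): 0⊕0⊕0⊕1 = 1
Syndrome s4…s1 = 101 → error at position 5.
Flip position 5: 0100001 → 0100101
Read data bits from positions 3,5,6,7: 0101

0101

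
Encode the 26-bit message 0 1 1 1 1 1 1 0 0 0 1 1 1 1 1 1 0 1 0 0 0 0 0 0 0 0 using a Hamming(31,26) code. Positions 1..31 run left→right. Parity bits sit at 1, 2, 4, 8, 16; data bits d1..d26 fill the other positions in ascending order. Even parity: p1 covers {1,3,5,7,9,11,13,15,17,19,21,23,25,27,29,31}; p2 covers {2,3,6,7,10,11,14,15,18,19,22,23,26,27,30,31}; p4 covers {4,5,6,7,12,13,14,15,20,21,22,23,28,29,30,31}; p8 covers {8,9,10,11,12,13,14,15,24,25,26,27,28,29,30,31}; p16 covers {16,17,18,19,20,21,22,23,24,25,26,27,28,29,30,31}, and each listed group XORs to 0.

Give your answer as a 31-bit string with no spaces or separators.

Place data at non-parity positions: p1 p2 0 p4 1 1 1 p8 1 1 1 0 0 0 1 p16 1 1 1 1 1 0 1 0 0 0 0 0 0 0 0
p1 (pos 1,3,5,7,9,11,13,15,17,19,21,23,25,27,29,31): XOR of data positions = 0⊕1⊕1⊕1⊕1⊕0⊕1⊕1⊕1⊕1⊕1⊕0⊕0⊕0⊕0 = 1
p2 (pos 2,3,6,7,10,11,14,15,18,19,22,23,26,27,30,31): XOR of data positions = 0⊕1⊕1⊕1⊕1⊕0⊕1⊕1⊕1⊕0⊕1⊕0⊕0⊕0⊕0 = 0
p4 (pos 4,5,6,7,12,13,14,15,20,21,22,23,28,29,30,31): XOR of data positions = 1⊕1⊕1⊕0⊕0⊕0⊕1⊕1⊕1⊕0⊕1⊕0⊕0⊕0⊕0 = 1
p8 (pos 8,9,10,11,12,13,14,15,24,25,26,27,28,29,30,31): XOR of data positions = 1⊕1⊕1⊕0⊕0⊕0⊕1⊕0⊕0⊕0⊕0⊕0⊕0⊕0⊕0 = 0
p16 (pos 16,17,18,19,20,21,22,23,24,25,26,27,28,29,30,31): XOR of data positions = 1⊕1⊕1⊕1⊕1⊕0⊕1⊕0⊕0⊕0⊕0⊕0⊕0⊕0⊕0 = 0
Codeword: 1001111011100010111110100000000

1001111011100010111110100000000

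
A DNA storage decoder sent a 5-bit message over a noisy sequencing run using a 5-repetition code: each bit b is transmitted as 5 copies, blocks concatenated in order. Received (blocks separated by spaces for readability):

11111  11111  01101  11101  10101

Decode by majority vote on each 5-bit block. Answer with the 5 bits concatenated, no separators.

Block 1 (11111): 5 ones → 1
Block 2 (11111): 5 ones → 1
Block 3 (01101): 3 ones → 1
Block 4 (11101): 4 ones → 1
Block 5 (10101): 3 ones → 1

11111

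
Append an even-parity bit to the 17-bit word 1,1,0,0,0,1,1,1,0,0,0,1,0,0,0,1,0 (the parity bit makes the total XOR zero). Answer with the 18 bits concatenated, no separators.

XOR of the 17 data bits: 1⊕1⊕0⊕0⊕0⊕1⊕1⊕1⊕0⊕0⊕0⊕1⊕0⊕0⊕0⊕1⊕0 = 1
Parity bit = 1 (so all 18 bits XOR to 0).

110001110001000101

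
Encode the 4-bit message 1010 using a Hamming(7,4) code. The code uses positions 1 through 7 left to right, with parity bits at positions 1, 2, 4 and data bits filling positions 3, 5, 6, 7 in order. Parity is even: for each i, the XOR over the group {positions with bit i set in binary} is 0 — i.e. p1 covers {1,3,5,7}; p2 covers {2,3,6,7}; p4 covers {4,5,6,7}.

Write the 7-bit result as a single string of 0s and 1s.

1011010

Place data at non-parity positions: p1 p2 1 p4 0 1 0
p1 (pos 1,3,5,7): XOR of data positions = 1⊕0⊕0 = 1
p2 (pos 2,3,6,7): XOR of data positions = 1⊕1⊕0 = 0
p4 (pos 4,5,6,7): XOR of data positions = 0⊕1⊕0 = 1
Codeword: 1011010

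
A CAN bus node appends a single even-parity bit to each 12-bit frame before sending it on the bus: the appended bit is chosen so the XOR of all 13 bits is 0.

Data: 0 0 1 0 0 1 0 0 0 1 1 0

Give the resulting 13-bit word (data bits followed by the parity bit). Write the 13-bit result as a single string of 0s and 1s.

XOR of the 12 data bits: 0⊕0⊕1⊕0⊕0⊕1⊕0⊕0⊕0⊕1⊕1⊕0 = 0
Parity bit = 0 (so all 13 bits XOR to 0).

0010010001100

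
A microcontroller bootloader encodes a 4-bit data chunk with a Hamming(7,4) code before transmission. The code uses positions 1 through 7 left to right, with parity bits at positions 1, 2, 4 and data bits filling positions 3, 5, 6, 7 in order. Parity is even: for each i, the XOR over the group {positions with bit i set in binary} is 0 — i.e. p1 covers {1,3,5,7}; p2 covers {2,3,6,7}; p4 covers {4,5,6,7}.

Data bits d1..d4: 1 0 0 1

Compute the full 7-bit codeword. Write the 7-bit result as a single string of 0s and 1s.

0011001

Place data at non-parity positions: p1 p2 1 p4 0 0 1
p1 (pos 1,3,5,7): XOR of data positions = 1⊕0⊕1 = 0
p2 (pos 2,3,6,7): XOR of data positions = 1⊕0⊕1 = 0
p4 (pos 4,5,6,7): XOR of data positions = 0⊕0⊕1 = 1
Codeword: 0011001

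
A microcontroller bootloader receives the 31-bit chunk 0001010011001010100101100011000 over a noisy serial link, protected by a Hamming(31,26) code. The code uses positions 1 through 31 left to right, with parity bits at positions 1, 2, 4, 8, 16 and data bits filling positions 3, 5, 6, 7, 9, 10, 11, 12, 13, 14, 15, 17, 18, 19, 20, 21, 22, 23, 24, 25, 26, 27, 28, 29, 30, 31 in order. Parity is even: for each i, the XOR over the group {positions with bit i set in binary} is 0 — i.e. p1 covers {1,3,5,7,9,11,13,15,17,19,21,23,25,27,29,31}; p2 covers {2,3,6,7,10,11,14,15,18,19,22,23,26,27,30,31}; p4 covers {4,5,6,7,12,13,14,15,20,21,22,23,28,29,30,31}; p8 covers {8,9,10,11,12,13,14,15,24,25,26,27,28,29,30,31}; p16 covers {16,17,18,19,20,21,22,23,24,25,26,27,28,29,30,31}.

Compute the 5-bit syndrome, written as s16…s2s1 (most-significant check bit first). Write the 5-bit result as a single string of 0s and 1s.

00000

s1 (pos 1,3,5,7,9,11,13,15,17,19,21,23,25,27,29,31): 0⊕0⊕0⊕0⊕1⊕0⊕1⊕1⊕1⊕0⊕0⊕1⊕0⊕1⊕0⊕0 = 0
s2 (pos 2,3,6,7,10,11,14,15,18,19,22,23,26,27,30,31): 0⊕0⊕1⊕0⊕1⊕0⊕0⊕1⊕0⊕0⊕1⊕1⊕0⊕1⊕0⊕0 = 0
s4 (pos 4,5,6,7,12,13,14,15,20,21,22,23,28,29,30,31): 1⊕0⊕1⊕0⊕0⊕1⊕0⊕1⊕1⊕0⊕1⊕1⊕1⊕0⊕0⊕0 = 0
s8 (pos 8,9,10,11,12,13,14,15,24,25,26,27,28,29,30,31): 0⊕1⊕1⊕0⊕0⊕1⊕0⊕1⊕0⊕0⊕0⊕1⊕1⊕0⊕0⊕0 = 0
s16 (pos 16,17,18,19,20,21,22,23,24,25,26,27,28,29,30,31): 0⊕1⊕0⊕0⊕1⊕0⊕1⊕1⊕0⊕0⊕0⊕1⊕1⊕0⊕0⊕0 = 0
Syndrome s16…s1 = 00000 → no error.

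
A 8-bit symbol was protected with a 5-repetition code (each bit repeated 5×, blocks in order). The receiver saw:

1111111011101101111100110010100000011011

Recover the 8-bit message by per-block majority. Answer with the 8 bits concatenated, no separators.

11110001

Block 1 (11111): 5 ones → 1
Block 2 (11011): 4 ones → 1
Block 3 (10110): 3 ones → 1
Block 4 (11111): 5 ones → 1
Block 5 (00110): 2 ones → 0
Block 6 (01010): 2 ones → 0
Block 7 (00000): 0 ones → 0
Block 8 (11011): 4 ones → 1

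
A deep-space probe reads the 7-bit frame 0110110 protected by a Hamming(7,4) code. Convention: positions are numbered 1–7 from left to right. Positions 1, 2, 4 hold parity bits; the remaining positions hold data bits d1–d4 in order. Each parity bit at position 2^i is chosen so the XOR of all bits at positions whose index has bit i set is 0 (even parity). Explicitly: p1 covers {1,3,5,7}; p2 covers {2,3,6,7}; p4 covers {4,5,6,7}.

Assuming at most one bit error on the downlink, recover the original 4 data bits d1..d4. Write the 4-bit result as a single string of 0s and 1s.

s1 (pos 1,3,5,7): 0⊕1⊕1⊕0 = 0
s2 (pos 2,3,6,7): 1⊕1⊕1⊕0 = 1
s4 (pos 4,5,6,7): 0⊕1⊕1⊕0 = 0
Syndrome s4…s1 = 010 → error at position 2.
Flip position 2: 0110110 → 0010110
Read data bits from positions 3,5,6,7: 1110

1110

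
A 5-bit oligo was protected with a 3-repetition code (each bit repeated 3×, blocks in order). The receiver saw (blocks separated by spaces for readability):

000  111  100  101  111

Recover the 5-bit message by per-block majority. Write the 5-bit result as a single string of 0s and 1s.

Block 1 (000): 0 ones → 0
Block 2 (111): 3 ones → 1
Block 3 (100): 1 one → 0
Block 4 (101): 2 ones → 1
Block 5 (111): 3 ones → 1

01011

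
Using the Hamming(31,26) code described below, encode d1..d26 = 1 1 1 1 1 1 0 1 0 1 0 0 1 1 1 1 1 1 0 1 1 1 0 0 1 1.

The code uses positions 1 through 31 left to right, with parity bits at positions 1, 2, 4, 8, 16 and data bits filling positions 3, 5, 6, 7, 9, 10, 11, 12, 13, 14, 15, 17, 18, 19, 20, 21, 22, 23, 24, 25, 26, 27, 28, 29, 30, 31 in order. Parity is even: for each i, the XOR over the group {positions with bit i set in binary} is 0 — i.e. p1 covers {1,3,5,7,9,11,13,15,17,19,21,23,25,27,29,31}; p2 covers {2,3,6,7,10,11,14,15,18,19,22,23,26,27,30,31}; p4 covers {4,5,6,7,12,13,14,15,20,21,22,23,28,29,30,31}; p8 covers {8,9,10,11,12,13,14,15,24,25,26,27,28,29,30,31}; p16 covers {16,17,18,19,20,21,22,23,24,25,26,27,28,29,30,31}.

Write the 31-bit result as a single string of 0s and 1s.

Place data at non-parity positions: p1 p2 1 p4 1 1 1 p8 1 1 0 1 0 1 0 p16 0 1 1 1 1 1 1 0 1 1 1 0 0 1 1
p1 (pos 1,3,5,7,9,11,13,15,17,19,21,23,25,27,29,31): XOR of data positions = 1⊕1⊕1⊕1⊕0⊕0⊕0⊕0⊕1⊕1⊕1⊕1⊕1⊕0⊕1 = 0
p2 (pos 2,3,6,7,10,11,14,15,18,19,22,23,26,27,30,31): XOR of data positions = 1⊕1⊕1⊕1⊕0⊕1⊕0⊕1⊕1⊕1⊕1⊕1⊕1⊕1⊕1 = 1
p4 (pos 4,5,6,7,12,13,14,15,20,21,22,23,28,29,30,31): XOR of data positions = 1⊕1⊕1⊕1⊕0⊕1⊕0⊕1⊕1⊕1⊕1⊕0⊕0⊕1⊕1 = 1
p8 (pos 8,9,10,11,12,13,14,15,24,25,26,27,28,29,30,31): XOR of data positions = 1⊕1⊕0⊕1⊕0⊕1⊕0⊕0⊕1⊕1⊕1⊕0⊕0⊕1⊕1 = 1
p16 (pos 16,17,18,19,20,21,22,23,24,25,26,27,28,29,30,31): XOR of data positions = 0⊕1⊕1⊕1⊕1⊕1⊕1⊕0⊕1⊕1⊕1⊕0⊕0⊕1⊕1 = 1
Codeword: 0111111111010101011111101110011

0111111111010101011111101110011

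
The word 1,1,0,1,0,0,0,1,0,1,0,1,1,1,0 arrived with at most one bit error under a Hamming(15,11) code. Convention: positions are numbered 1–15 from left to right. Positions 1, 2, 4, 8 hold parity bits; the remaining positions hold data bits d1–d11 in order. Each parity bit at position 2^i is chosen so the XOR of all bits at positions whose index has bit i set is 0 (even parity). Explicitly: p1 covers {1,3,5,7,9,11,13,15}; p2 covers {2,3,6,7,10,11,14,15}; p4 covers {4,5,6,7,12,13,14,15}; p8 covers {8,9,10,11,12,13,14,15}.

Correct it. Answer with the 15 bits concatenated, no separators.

110100010001110

s1 (pos 1,3,5,7,9,11,13,15): 1⊕0⊕0⊕0⊕0⊕0⊕1⊕0 = 0
s2 (pos 2,3,6,7,10,11,14,15): 1⊕0⊕0⊕0⊕1⊕0⊕1⊕0 = 1
s4 (pos 4,5,6,7,12,13,14,15): 1⊕0⊕0⊕0⊕1⊕1⊕1⊕0 = 0
s8 (pos 8,9,10,11,12,13,14,15): 1⊕0⊕1⊕0⊕1⊕1⊕1⊕0 = 1
Syndrome s8…s1 = 1010 → error at position 10.
Flip position 10: 110100010101110 → 110100010001110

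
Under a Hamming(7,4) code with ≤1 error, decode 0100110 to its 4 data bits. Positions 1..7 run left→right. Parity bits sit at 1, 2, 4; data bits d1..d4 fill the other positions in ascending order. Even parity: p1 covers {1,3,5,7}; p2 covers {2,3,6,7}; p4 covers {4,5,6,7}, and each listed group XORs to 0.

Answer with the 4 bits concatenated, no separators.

s1 (pos 1,3,5,7): 0⊕0⊕1⊕0 = 1
s2 (pos 2,3,6,7): 1⊕0⊕1⊕0 = 0
s4 (pos 4,5,6,7): 0⊕1⊕1⊕0 = 0
Syndrome s4…s1 = 001 → error at position 1.
Flip position 1: 0100110 → 1100110
Read data bits from positions 3,5,6,7: 0110

0110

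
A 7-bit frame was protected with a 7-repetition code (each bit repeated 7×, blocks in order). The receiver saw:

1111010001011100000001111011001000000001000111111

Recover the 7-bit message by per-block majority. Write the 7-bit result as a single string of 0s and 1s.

1101001

Block 1 (1111010): 5 ones → 1
Block 2 (0010111): 4 ones → 1
Block 3 (0000000): 0 ones → 0
Block 4 (1111011): 6 ones → 1
Block 5 (0010000): 1 one → 0
Block 6 (0000100): 1 one → 0
Block 7 (0111111): 6 ones → 1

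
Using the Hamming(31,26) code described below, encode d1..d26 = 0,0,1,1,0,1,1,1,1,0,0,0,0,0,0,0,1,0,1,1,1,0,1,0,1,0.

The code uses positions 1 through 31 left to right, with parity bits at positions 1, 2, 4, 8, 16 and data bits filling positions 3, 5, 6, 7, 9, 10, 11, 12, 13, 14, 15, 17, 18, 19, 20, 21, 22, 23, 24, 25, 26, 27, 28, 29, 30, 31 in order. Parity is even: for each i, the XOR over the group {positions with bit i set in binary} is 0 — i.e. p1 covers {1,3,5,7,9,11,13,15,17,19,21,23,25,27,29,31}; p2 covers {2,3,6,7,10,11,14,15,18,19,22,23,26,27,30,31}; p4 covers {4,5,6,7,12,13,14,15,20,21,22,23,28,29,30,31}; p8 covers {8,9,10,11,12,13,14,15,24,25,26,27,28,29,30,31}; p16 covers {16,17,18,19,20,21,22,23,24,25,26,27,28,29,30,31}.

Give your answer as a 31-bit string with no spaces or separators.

Place data at non-parity positions: p1 p2 0 p4 0 1 1 p8 0 1 1 1 1 0 0 p16 0 0 0 0 0 1 0 1 1 1 0 1 0 1 0
p1 (pos 1,3,5,7,9,11,13,15,17,19,21,23,25,27,29,31): XOR of data positions = 0⊕0⊕1⊕0⊕1⊕1⊕0⊕0⊕0⊕0⊕0⊕1⊕0⊕0⊕0 = 0
p2 (pos 2,3,6,7,10,11,14,15,18,19,22,23,26,27,30,31): XOR of data positions = 0⊕1⊕1⊕1⊕1⊕0⊕0⊕0⊕0⊕1⊕0⊕1⊕0⊕1⊕0 = 1
p4 (pos 4,5,6,7,12,13,14,15,20,21,22,23,28,29,30,31): XOR of data positions = 0⊕1⊕1⊕1⊕1⊕0⊕0⊕0⊕0⊕1⊕0⊕1⊕0⊕1⊕0 = 1
p8 (pos 8,9,10,11,12,13,14,15,24,25,26,27,28,29,30,31): XOR of data positions = 0⊕1⊕1⊕1⊕1⊕0⊕0⊕1⊕1⊕1⊕0⊕1⊕0⊕1⊕0 = 1
p16 (pos 16,17,18,19,20,21,22,23,24,25,26,27,28,29,30,31): XOR of data positions = 0⊕0⊕0⊕0⊕0⊕1⊕0⊕1⊕1⊕1⊕0⊕1⊕0⊕1⊕0 = 0
Codeword: 0101011101111000000001011101010

0101011101111000000001011101010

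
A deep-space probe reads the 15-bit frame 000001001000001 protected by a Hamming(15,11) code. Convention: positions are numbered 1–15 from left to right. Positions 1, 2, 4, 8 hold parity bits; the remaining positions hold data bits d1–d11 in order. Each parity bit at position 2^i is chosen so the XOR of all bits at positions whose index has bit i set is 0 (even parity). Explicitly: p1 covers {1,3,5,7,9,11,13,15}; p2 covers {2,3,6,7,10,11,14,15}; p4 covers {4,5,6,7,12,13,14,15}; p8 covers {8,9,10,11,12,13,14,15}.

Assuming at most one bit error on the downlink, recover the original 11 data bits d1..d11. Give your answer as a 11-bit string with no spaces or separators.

00101000001

s1 (pos 1,3,5,7,9,11,13,15): 0⊕0⊕0⊕0⊕1⊕0⊕0⊕1 = 0
s2 (pos 2,3,6,7,10,11,14,15): 0⊕0⊕1⊕0⊕0⊕0⊕0⊕1 = 0
s4 (pos 4,5,6,7,12,13,14,15): 0⊕0⊕1⊕0⊕0⊕0⊕0⊕1 = 0
s8 (pos 8,9,10,11,12,13,14,15): 0⊕1⊕0⊕0⊕0⊕0⊕0⊕1 = 0
Syndrome s8…s1 = 0000 → no error.
Read data bits from positions 3,5,6,7,9,10,11,12,13,14,15: 00101000001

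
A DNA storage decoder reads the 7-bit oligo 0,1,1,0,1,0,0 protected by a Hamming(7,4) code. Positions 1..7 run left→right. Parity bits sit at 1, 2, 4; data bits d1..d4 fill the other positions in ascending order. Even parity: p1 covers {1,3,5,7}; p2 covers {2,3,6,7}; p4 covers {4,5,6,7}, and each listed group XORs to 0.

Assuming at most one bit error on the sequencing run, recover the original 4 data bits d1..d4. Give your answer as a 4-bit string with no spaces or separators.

s1 (pos 1,3,5,7): 0⊕1⊕1⊕0 = 0
s2 (pos 2,3,6,7): 1⊕1⊕0⊕0 = 0
s4 (pos 4,5,6,7): 0⊕1⊕0⊕0 = 1
Syndrome s4…s1 = 100 → error at position 4.
Flip position 4: 0110100 → 0111100
Read data bits from positions 3,5,6,7: 1100

1100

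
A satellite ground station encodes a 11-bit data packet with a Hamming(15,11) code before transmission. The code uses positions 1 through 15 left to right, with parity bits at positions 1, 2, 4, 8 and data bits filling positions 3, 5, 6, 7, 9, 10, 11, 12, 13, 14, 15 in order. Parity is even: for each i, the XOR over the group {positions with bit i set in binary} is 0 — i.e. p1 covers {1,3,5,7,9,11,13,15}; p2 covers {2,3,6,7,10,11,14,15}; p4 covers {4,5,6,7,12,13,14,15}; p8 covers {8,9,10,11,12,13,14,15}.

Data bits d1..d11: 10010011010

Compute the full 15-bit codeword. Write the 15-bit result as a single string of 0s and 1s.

101100110011010

Place data at non-parity positions: p1 p2 1 p4 0 0 1 p8 0 0 1 1 0 1 0
p1 (pos 1,3,5,7,9,11,13,15): XOR of data positions = 1⊕0⊕1⊕0⊕1⊕0⊕0 = 1
p2 (pos 2,3,6,7,10,11,14,15): XOR of data positions = 1⊕0⊕1⊕0⊕1⊕1⊕0 = 0
p4 (pos 4,5,6,7,12,13,14,15): XOR of data positions = 0⊕0⊕1⊕1⊕0⊕1⊕0 = 1
p8 (pos 8,9,10,11,12,13,14,15): XOR of data positions = 0⊕0⊕1⊕1⊕0⊕1⊕0 = 1
Codeword: 101100110011010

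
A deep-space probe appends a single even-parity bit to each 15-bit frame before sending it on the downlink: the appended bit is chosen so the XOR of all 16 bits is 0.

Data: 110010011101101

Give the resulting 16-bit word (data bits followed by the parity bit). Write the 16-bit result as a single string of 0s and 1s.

1100100111011011

XOR of the 15 data bits: 1⊕1⊕0⊕0⊕1⊕0⊕0⊕1⊕1⊕1⊕0⊕1⊕1⊕0⊕1 = 1
Parity bit = 1 (so all 16 bits XOR to 0).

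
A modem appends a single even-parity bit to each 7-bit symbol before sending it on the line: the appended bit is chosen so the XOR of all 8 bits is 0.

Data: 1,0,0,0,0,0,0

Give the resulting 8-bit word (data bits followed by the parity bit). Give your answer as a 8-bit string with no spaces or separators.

XOR of the 7 data bits: 1⊕0⊕0⊕0⊕0⊕0⊕0 = 1
Parity bit = 1 (so all 8 bits XOR to 0).

10000001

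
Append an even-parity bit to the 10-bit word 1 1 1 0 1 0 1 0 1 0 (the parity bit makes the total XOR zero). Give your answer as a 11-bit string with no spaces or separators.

11101010100

XOR of the 10 data bits: 1⊕1⊕1⊕0⊕1⊕0⊕1⊕0⊕1⊕0 = 0
Parity bit = 0 (so all 11 bits XOR to 0).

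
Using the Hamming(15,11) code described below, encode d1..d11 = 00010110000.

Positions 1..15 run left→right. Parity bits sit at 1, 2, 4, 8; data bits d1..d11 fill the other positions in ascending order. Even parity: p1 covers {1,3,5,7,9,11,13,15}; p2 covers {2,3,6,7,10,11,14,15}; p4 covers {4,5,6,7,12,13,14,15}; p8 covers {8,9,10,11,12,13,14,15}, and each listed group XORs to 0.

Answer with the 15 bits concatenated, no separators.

010100100110000

Place data at non-parity positions: p1 p2 0 p4 0 0 1 p8 0 1 1 0 0 0 0
p1 (pos 1,3,5,7,9,11,13,15): XOR of data positions = 0⊕0⊕1⊕0⊕1⊕0⊕0 = 0
p2 (pos 2,3,6,7,10,11,14,15): XOR of data positions = 0⊕0⊕1⊕1⊕1⊕0⊕0 = 1
p4 (pos 4,5,6,7,12,13,14,15): XOR of data positions = 0⊕0⊕1⊕0⊕0⊕0⊕0 = 1
p8 (pos 8,9,10,11,12,13,14,15): XOR of data positions = 0⊕1⊕1⊕0⊕0⊕0⊕0 = 0
Codeword: 010100100110000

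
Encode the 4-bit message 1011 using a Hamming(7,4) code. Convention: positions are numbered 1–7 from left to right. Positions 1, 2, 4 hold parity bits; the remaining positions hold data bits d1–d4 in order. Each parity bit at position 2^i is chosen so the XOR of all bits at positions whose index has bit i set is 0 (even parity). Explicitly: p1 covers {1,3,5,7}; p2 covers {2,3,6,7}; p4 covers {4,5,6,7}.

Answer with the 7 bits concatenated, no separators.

0110011

Place data at non-parity positions: p1 p2 1 p4 0 1 1
p1 (pos 1,3,5,7): XOR of data positions = 1⊕0⊕1 = 0
p2 (pos 2,3,6,7): XOR of data positions = 1⊕1⊕1 = 1
p4 (pos 4,5,6,7): XOR of data positions = 0⊕1⊕1 = 0
Codeword: 0110011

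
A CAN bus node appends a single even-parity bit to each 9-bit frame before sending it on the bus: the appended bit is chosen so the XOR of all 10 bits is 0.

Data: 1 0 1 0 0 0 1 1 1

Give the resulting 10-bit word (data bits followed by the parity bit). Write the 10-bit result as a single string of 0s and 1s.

1010001111

XOR of the 9 data bits: 1⊕0⊕1⊕0⊕0⊕0⊕1⊕1⊕1 = 1
Parity bit = 1 (so all 10 bits XOR to 0).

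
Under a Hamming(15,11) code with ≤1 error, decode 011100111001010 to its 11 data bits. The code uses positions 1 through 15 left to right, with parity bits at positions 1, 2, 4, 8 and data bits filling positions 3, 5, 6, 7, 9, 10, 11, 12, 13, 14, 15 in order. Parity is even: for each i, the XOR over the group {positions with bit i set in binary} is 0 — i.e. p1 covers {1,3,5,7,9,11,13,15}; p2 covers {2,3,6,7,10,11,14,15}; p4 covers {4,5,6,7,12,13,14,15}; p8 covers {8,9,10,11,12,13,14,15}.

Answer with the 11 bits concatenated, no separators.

s1 (pos 1,3,5,7,9,11,13,15): 0⊕1⊕0⊕1⊕1⊕0⊕0⊕0 = 1
s2 (pos 2,3,6,7,10,11,14,15): 1⊕1⊕0⊕1⊕0⊕0⊕1⊕0 = 0
s4 (pos 4,5,6,7,12,13,14,15): 1⊕0⊕0⊕1⊕1⊕0⊕1⊕0 = 0
s8 (pos 8,9,10,11,12,13,14,15): 1⊕1⊕0⊕0⊕1⊕0⊕1⊕0 = 0
Syndrome s8…s1 = 0001 → error at position 1.
Flip position 1: 011100111001010 → 111100111001010
Read data bits from positions 3,5,6,7,9,10,11,12,13,14,15: 10011001010

10011001010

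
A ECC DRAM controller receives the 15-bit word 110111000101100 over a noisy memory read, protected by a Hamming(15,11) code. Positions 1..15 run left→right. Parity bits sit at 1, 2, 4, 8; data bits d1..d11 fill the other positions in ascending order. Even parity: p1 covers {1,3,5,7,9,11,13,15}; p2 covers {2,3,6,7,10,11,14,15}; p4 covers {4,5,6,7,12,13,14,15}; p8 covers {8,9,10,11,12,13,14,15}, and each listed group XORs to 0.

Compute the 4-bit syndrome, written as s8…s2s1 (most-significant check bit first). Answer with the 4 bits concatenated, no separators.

s1 (pos 1,3,5,7,9,11,13,15): 1⊕0⊕1⊕0⊕0⊕0⊕1⊕0 = 1
s2 (pos 2,3,6,7,10,11,14,15): 1⊕0⊕1⊕0⊕1⊕0⊕0⊕0 = 1
s4 (pos 4,5,6,7,12,13,14,15): 1⊕1⊕1⊕0⊕1⊕1⊕0⊕0 = 1
s8 (pos 8,9,10,11,12,13,14,15): 0⊕0⊕1⊕0⊕1⊕1⊕0⊕0 = 1
Syndrome s8…s1 = 1111 → error at position 15.

1111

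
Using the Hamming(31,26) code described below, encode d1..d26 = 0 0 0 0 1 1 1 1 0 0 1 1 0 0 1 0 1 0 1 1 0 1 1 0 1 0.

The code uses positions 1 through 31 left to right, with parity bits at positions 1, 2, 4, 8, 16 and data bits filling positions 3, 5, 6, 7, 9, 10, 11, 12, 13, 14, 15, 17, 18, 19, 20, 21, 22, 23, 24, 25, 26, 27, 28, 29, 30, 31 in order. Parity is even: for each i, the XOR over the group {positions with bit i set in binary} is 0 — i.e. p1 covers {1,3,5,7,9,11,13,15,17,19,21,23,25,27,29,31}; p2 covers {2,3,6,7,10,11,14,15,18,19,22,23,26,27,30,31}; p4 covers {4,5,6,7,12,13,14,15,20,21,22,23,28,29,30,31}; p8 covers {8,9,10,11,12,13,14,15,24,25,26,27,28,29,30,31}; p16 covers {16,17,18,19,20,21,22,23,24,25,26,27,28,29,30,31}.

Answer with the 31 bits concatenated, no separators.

Place data at non-parity positions: p1 p2 0 p4 0 0 0 p8 1 1 1 1 0 0 1 p16 1 0 0 1 0 1 0 1 1 0 1 1 0 1 0
p1 (pos 1,3,5,7,9,11,13,15,17,19,21,23,25,27,29,31): XOR of data positions = 0⊕0⊕0⊕1⊕1⊕0⊕1⊕1⊕0⊕0⊕0⊕1⊕1⊕0⊕0 = 0
p2 (pos 2,3,6,7,10,11,14,15,18,19,22,23,26,27,30,31): XOR of data positions = 0⊕0⊕0⊕1⊕1⊕0⊕1⊕0⊕0⊕1⊕0⊕0⊕1⊕1⊕0 = 0
p4 (pos 4,5,6,7,12,13,14,15,20,21,22,23,28,29,30,31): XOR of data positions = 0⊕0⊕0⊕1⊕0⊕0⊕1⊕1⊕0⊕1⊕0⊕1⊕0⊕1⊕0 = 0
p8 (pos 8,9,10,11,12,13,14,15,24,25,26,27,28,29,30,31): XOR of data positions = 1⊕1⊕1⊕1⊕0⊕0⊕1⊕1⊕1⊕0⊕1⊕1⊕0⊕1⊕0 = 0
p16 (pos 16,17,18,19,20,21,22,23,24,25,26,27,28,29,30,31): XOR of data positions = 1⊕0⊕0⊕1⊕0⊕1⊕0⊕1⊕1⊕0⊕1⊕1⊕0⊕1⊕0 = 0
Codeword: 0000000011110010100101011011010

0000000011110010100101011011010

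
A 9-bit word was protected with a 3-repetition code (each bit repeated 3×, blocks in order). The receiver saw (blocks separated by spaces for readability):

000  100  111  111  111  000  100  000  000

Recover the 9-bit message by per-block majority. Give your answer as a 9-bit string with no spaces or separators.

001110000

Block 1 (000): 0 ones → 0
Block 2 (100): 1 one → 0
Block 3 (111): 3 ones → 1
Block 4 (111): 3 ones → 1
Block 5 (111): 3 ones → 1
Block 6 (000): 0 ones → 0
Block 7 (100): 1 one → 0
Block 8 (000): 0 ones → 0
Block 9 (000): 0 ones → 0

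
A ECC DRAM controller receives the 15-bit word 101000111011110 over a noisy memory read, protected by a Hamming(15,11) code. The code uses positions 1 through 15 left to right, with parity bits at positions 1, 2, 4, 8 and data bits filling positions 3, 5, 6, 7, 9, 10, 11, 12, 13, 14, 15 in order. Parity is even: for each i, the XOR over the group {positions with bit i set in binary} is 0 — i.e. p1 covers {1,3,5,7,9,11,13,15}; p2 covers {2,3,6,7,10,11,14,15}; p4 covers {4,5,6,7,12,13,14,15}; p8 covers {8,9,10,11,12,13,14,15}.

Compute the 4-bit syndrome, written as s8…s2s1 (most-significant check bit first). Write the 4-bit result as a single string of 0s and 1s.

0000

s1 (pos 1,3,5,7,9,11,13,15): 1⊕1⊕0⊕1⊕1⊕1⊕1⊕0 = 0
s2 (pos 2,3,6,7,10,11,14,15): 0⊕1⊕0⊕1⊕0⊕1⊕1⊕0 = 0
s4 (pos 4,5,6,7,12,13,14,15): 0⊕0⊕0⊕1⊕1⊕1⊕1⊕0 = 0
s8 (pos 8,9,10,11,12,13,14,15): 1⊕1⊕0⊕1⊕1⊕1⊕1⊕0 = 0
Syndrome s8…s1 = 0000 → no error.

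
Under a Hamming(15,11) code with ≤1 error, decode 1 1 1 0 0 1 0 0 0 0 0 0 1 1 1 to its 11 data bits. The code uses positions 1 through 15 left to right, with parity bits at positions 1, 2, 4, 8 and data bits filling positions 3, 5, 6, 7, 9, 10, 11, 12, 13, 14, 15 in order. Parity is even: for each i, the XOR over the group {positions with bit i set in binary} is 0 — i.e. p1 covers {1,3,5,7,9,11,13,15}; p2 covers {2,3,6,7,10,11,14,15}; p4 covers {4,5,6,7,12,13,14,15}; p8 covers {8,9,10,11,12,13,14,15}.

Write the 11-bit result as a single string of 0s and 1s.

s1 (pos 1,3,5,7,9,11,13,15): 1⊕1⊕0⊕0⊕0⊕0⊕1⊕1 = 0
s2 (pos 2,3,6,7,10,11,14,15): 1⊕1⊕1⊕0⊕0⊕0⊕1⊕1 = 1
s4 (pos 4,5,6,7,12,13,14,15): 0⊕0⊕1⊕0⊕0⊕1⊕1⊕1 = 0
s8 (pos 8,9,10,11,12,13,14,15): 0⊕0⊕0⊕0⊕0⊕1⊕1⊕1 = 1
Syndrome s8…s1 = 1010 → error at position 10.
Flip position 10: 111001000000111 → 111001000100111
Read data bits from positions 3,5,6,7,9,10,11,12,13,14,15: 10100100111

10100100111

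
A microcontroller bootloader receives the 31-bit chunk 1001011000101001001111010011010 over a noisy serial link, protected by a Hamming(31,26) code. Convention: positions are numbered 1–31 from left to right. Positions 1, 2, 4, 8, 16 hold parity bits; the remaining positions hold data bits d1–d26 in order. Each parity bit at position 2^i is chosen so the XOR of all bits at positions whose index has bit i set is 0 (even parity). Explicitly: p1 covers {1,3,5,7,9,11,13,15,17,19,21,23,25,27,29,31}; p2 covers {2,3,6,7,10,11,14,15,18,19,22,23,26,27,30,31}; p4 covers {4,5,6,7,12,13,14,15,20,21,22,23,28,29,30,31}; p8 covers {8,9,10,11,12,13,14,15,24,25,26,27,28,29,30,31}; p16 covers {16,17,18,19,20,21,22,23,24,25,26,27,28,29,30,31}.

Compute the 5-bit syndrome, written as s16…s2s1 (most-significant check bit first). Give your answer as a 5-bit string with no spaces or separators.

10111

s1 (pos 1,3,5,7,9,11,13,15,17,19,21,23,25,27,29,31): 1⊕0⊕0⊕1⊕0⊕1⊕1⊕0⊕0⊕1⊕1⊕0⊕0⊕1⊕0⊕0 = 1
s2 (pos 2,3,6,7,10,11,14,15,18,19,22,23,26,27,30,31): 0⊕0⊕1⊕1⊕0⊕1⊕0⊕0⊕0⊕1⊕1⊕0⊕0⊕1⊕1⊕0 = 1
s4 (pos 4,5,6,7,12,13,14,15,20,21,22,23,28,29,30,31): 1⊕0⊕1⊕1⊕0⊕1⊕0⊕0⊕1⊕1⊕1⊕0⊕1⊕0⊕1⊕0 = 1
s8 (pos 8,9,10,11,12,13,14,15,24,25,26,27,28,29,30,31): 0⊕0⊕0⊕1⊕0⊕1⊕0⊕0⊕1⊕0⊕0⊕1⊕1⊕0⊕1⊕0 = 0
s16 (pos 16,17,18,19,20,21,22,23,24,25,26,27,28,29,30,31): 1⊕0⊕0⊕1⊕1⊕1⊕1⊕0⊕1⊕0⊕0⊕1⊕1⊕0⊕1⊕0 = 1
Syndrome s16…s1 = 10111 → error at position 23.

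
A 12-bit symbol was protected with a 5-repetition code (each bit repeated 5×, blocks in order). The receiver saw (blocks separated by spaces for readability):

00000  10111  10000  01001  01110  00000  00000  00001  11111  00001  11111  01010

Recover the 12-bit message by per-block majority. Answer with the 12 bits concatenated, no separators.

Block 1 (00000): 0 ones → 0
Block 2 (10111): 4 ones → 1
Block 3 (10000): 1 one → 0
Block 4 (01001): 2 ones → 0
Block 5 (01110): 3 ones → 1
Block 6 (00000): 0 ones → 0
Block 7 (00000): 0 ones → 0
Block 8 (00001): 1 one → 0
Block 9 (11111): 5 ones → 1
Block 10 (00001): 1 one → 0
Block 11 (11111): 5 ones → 1
Block 12 (01010): 2 ones → 0

010010001010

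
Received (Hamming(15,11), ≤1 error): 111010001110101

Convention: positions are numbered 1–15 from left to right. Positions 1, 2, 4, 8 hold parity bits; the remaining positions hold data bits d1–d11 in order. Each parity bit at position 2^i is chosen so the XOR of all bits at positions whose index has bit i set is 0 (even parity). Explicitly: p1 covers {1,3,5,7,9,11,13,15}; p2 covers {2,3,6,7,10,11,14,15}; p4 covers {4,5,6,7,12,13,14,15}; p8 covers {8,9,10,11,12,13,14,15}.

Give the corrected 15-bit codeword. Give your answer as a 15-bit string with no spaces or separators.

111010001110100

s1 (pos 1,3,5,7,9,11,13,15): 1⊕1⊕1⊕0⊕1⊕1⊕1⊕1 = 1
s2 (pos 2,3,6,7,10,11,14,15): 1⊕1⊕0⊕0⊕1⊕1⊕0⊕1 = 1
s4 (pos 4,5,6,7,12,13,14,15): 0⊕1⊕0⊕0⊕0⊕1⊕0⊕1 = 1
s8 (pos 8,9,10,11,12,13,14,15): 0⊕1⊕1⊕1⊕0⊕1⊕0⊕1 = 1
Syndrome s8…s1 = 1111 → error at position 15.
Flip position 15: 111010001110101 → 111010001110100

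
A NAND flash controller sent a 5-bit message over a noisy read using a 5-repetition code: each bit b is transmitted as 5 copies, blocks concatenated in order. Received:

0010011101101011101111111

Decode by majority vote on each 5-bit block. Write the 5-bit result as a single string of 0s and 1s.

01111

Block 1 (00100): 1 one → 0
Block 2 (11101): 4 ones → 1
Block 3 (10101): 3 ones → 1
Block 4 (11011): 4 ones → 1
Block 5 (11111): 5 ones → 1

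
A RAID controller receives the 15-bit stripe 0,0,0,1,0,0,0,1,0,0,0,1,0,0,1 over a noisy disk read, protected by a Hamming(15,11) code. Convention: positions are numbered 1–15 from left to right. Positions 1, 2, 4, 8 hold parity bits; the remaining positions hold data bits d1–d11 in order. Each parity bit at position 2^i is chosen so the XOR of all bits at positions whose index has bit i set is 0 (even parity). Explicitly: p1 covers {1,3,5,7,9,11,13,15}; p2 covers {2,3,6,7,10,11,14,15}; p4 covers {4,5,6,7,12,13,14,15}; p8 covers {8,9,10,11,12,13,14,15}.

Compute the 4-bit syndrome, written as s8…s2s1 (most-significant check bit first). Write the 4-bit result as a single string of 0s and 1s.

1111

s1 (pos 1,3,5,7,9,11,13,15): 0⊕0⊕0⊕0⊕0⊕0⊕0⊕1 = 1
s2 (pos 2,3,6,7,10,11,14,15): 0⊕0⊕0⊕0⊕0⊕0⊕0⊕1 = 1
s4 (pos 4,5,6,7,12,13,14,15): 1⊕0⊕0⊕0⊕1⊕0⊕0⊕1 = 1
s8 (pos 8,9,10,11,12,13,14,15): 1⊕0⊕0⊕0⊕1⊕0⊕0⊕1 = 1
Syndrome s8…s1 = 1111 → error at position 15.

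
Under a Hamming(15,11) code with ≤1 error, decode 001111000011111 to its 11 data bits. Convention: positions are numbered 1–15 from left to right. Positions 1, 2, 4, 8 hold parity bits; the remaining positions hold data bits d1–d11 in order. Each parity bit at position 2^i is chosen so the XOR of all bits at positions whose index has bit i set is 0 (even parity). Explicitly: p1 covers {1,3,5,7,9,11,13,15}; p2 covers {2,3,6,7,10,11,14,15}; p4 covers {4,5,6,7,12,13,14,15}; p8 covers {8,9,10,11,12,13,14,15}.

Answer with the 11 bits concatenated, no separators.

s1 (pos 1,3,5,7,9,11,13,15): 0⊕1⊕1⊕0⊕0⊕1⊕1⊕1 = 1
s2 (pos 2,3,6,7,10,11,14,15): 0⊕1⊕1⊕0⊕0⊕1⊕1⊕1 = 1
s4 (pos 4,5,6,7,12,13,14,15): 1⊕1⊕1⊕0⊕1⊕1⊕1⊕1 = 1
s8 (pos 8,9,10,11,12,13,14,15): 0⊕0⊕0⊕1⊕1⊕1⊕1⊕1 = 1
Syndrome s8…s1 = 1111 → error at position 15.
Flip position 15: 001111000011111 → 001111000011110
Read data bits from positions 3,5,6,7,9,10,11,12,13,14,15: 11100011110

11100011110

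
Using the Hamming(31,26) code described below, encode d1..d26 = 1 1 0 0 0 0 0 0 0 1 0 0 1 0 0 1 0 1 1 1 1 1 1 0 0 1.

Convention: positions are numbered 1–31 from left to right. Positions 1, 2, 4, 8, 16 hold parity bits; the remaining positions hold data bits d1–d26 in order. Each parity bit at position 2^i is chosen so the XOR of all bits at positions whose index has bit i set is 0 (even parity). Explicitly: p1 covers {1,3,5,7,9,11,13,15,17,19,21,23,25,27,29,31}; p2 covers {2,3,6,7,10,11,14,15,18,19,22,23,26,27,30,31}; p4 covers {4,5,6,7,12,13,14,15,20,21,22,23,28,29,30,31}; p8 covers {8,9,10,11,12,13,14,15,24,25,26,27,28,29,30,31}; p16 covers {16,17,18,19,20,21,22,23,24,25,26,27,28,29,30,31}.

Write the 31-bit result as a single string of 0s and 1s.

Place data at non-parity positions: p1 p2 1 p4 1 0 0 p8 0 0 0 0 0 1 0 p16 0 1 0 0 1 0 1 1 1 1 1 1 0 0 1
p1 (pos 1,3,5,7,9,11,13,15,17,19,21,23,25,27,29,31): XOR of data positions = 1⊕1⊕0⊕0⊕0⊕0⊕0⊕0⊕0⊕1⊕1⊕1⊕1⊕0⊕1 = 1
p2 (pos 2,3,6,7,10,11,14,15,18,19,22,23,26,27,30,31): XOR of data positions = 1⊕0⊕0⊕0⊕0⊕1⊕0⊕1⊕0⊕0⊕1⊕1⊕1⊕0⊕1 = 1
p4 (pos 4,5,6,7,12,13,14,15,20,21,22,23,28,29,30,31): XOR of data positions = 1⊕0⊕0⊕0⊕0⊕1⊕0⊕0⊕1⊕0⊕1⊕1⊕0⊕0⊕1 = 0
p8 (pos 8,9,10,11,12,13,14,15,24,25,26,27,28,29,30,31): XOR of data positions = 0⊕0⊕0⊕0⊕0⊕1⊕0⊕1⊕1⊕1⊕1⊕1⊕0⊕0⊕1 = 1
p16 (pos 16,17,18,19,20,21,22,23,24,25,26,27,28,29,30,31): XOR of data positions = 0⊕1⊕0⊕0⊕1⊕0⊕1⊕1⊕1⊕1⊕1⊕1⊕0⊕0⊕1 = 1
Codeword: 1110100100000101010010111111001

1110100100000101010010111111001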